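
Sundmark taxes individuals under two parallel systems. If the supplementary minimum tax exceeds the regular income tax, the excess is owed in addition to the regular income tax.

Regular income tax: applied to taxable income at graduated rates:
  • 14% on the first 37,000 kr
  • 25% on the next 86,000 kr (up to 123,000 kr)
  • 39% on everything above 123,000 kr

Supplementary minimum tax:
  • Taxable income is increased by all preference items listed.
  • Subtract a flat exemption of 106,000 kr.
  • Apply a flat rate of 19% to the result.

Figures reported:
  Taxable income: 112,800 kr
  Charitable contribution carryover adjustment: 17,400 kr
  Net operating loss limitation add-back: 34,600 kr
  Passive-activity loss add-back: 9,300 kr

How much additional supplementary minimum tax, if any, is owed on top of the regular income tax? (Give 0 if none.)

Supplementary minimum tax:
  Adjusted income: 112,800 kr + 17,400 kr + 34,600 kr + 9,300 kr = 174,100 kr
  Less exemption 106,000 kr → base 68,100 kr
  68,100 kr × 19% = 12,939 kr

Regular income tax:
  37,000 kr × 14% = 5,180 kr
  75,800 kr × 25% = 18,950 kr
  → 24,130 kr

12,939 kr ≤ 24,130 kr, so no add-on is due.

0 kr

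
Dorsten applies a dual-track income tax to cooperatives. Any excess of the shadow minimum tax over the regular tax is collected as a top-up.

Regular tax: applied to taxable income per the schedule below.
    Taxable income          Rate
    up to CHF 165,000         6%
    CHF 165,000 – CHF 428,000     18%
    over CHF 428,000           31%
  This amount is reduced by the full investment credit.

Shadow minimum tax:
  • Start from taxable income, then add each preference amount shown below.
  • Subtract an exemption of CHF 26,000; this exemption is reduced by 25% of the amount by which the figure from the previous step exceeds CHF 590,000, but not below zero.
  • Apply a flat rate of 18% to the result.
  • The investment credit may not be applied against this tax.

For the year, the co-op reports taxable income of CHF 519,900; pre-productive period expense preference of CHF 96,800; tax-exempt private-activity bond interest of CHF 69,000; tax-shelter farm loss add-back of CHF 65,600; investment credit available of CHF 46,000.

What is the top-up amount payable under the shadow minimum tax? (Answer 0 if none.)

CHF 95,505

Regular tax:
  CHF 165,000 × 6% = CHF 9,900
  CHF 263,000 × 18% = CHF 47,340
  CHF 91,900 × 31% = CHF 28,489
  → CHF 85,729
  Less investment credit CHF 46,000 → CHF 39,729

Shadow minimum tax:
  Adjusted income: CHF 519,900 + CHF 96,800 + CHF 69,000 + CHF 65,600 = CHF 751,300
  Exemption: 25% × (CHF 751,300 − CHF 590,000) = CHF 40,325 ≥ CHF 26,000, so the exemption is fully phased out
  Base: CHF 751,300 − CHF 0 = CHF 751,300
  CHF 751,300 × 18% = CHF 135,234

Excess of shadow minimum tax over regular tax: CHF 135,234 − CHF 39,729 = CHF 95,505.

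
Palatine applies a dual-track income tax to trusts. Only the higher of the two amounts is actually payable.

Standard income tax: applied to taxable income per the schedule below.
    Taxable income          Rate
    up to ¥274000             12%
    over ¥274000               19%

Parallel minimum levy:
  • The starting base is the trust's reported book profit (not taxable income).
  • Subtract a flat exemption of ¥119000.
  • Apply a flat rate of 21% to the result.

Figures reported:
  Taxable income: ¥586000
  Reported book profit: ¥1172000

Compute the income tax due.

Parallel minimum levy:
  Base (reported book profit): ¥1172000
  Less exemption ¥119000 → base ¥1053000
  ¥1053000 × 21% = ¥221130

Standard income tax:
  ¥274000 × 12% = ¥32880
  ¥312000 × 19% = ¥59280
  → ¥92160

¥221130 > ¥92160, so the parallel minimum levy is the binding amount.

¥221130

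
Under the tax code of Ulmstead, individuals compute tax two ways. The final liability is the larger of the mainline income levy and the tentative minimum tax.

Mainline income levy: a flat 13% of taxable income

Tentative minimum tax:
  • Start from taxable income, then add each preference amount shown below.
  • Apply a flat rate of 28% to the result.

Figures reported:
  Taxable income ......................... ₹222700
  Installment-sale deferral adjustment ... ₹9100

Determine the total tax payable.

₹64904

Mainline income levy:
  ₹222700 × 13% = ₹28951

Tentative minimum tax:
  Adjusted income: ₹222700 + ₹9100 = ₹231800
  ₹231800 × 28% = ₹64904

₹64904 > ₹28951, so the tentative minimum tax is the binding amount.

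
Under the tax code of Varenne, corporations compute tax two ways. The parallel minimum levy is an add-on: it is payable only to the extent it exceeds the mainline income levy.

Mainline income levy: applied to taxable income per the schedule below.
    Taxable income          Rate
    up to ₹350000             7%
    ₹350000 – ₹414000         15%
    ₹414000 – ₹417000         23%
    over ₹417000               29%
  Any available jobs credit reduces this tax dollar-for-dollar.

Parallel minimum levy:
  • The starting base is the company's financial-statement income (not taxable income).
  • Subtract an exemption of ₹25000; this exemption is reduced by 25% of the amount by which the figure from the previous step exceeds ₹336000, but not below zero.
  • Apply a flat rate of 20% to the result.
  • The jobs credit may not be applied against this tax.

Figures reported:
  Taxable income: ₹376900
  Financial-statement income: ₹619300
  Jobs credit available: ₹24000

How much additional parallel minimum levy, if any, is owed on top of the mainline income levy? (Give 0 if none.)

Mainline income levy:
  ₹350000 × 7% = ₹24500
  ₹26900 × 15% = ₹4035
  → ₹28535
  Less jobs credit ₹24000 → ₹4535

Parallel minimum levy:
  Base (financial-statement income): ₹619300
  Exemption: 25% × (₹619300 − ₹336000) = ₹70825 ≥ ₹25000, so the exemption is fully phased out
  Base: ₹619300 − ₹0 = ₹619300
  ₹619300 × 20% = ₹123860

Excess of parallel minimum levy over mainline income levy: ₹123860 − ₹4535 = ₹119325.

₹119325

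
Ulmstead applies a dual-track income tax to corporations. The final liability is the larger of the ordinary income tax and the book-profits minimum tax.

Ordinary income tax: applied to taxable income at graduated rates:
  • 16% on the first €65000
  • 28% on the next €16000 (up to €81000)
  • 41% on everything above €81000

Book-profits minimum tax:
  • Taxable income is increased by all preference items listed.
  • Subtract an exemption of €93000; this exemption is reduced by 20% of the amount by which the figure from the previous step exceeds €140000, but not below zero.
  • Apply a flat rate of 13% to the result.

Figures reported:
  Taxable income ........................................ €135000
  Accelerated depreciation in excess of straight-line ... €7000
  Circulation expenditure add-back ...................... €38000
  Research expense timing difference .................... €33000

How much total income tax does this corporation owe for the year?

Ordinary income tax:
  €65000 × 16% = €10400
  €16000 × 28% = €4480
  €54000 × 41% = €22140
  → €37020

Book-profits minimum tax:
  Adjusted income: €135000 + €7000 + €38000 + €33000 = €213000
  Exemption: €93000 − 20% × (€213000 − €140000) = €93000 − €14600 = €78400
  Base: €213000 − €78400 = €134600
  €134600 × 13% = €17498

€37020 > €17498, so the ordinary income tax governs.

€37020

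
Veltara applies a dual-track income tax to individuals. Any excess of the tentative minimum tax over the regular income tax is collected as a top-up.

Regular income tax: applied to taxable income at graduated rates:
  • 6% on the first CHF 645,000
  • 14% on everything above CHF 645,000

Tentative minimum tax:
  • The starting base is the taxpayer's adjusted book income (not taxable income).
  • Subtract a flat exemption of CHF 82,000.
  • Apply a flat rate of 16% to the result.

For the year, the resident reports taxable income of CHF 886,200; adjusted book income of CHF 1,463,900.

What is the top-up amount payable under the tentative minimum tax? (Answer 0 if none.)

CHF 148,636

Tentative minimum tax:
  Base (adjusted book income): CHF 1,463,900
  Less exemption CHF 82,000 → base CHF 1,381,900
  CHF 1,381,900 × 16% = CHF 221,104

Regular income tax:
  CHF 645,000 × 6% = CHF 38,700
  CHF 241,200 × 14% = CHF 33,768
  → CHF 72,468

Excess of tentative minimum tax over regular income tax: CHF 221,104 − CHF 72,468 = CHF 148,636.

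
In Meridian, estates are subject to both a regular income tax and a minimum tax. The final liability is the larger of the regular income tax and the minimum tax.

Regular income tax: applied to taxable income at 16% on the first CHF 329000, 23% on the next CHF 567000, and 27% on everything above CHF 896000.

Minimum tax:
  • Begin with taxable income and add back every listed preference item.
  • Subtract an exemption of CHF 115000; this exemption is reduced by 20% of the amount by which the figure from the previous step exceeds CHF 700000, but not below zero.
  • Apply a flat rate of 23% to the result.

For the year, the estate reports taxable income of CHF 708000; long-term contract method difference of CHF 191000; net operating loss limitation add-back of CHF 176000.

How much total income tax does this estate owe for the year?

Regular income tax:
  CHF 329000 × 16% = CHF 52640
  CHF 379000 × 23% = CHF 87170
  → CHF 139810

Minimum tax:
  Adjusted income: CHF 708000 + CHF 191000 + CHF 176000 = CHF 1075000
  Exemption: CHF 115000 − 20% × (CHF 1075000 − CHF 700000) = CHF 115000 − CHF 75000 = CHF 40000
  Base: CHF 1075000 − CHF 40000 = CHF 1035000
  CHF 1035000 × 23% = CHF 238050

CHF 238050 > CHF 139810, so the minimum tax is the binding amount.

CHF 238050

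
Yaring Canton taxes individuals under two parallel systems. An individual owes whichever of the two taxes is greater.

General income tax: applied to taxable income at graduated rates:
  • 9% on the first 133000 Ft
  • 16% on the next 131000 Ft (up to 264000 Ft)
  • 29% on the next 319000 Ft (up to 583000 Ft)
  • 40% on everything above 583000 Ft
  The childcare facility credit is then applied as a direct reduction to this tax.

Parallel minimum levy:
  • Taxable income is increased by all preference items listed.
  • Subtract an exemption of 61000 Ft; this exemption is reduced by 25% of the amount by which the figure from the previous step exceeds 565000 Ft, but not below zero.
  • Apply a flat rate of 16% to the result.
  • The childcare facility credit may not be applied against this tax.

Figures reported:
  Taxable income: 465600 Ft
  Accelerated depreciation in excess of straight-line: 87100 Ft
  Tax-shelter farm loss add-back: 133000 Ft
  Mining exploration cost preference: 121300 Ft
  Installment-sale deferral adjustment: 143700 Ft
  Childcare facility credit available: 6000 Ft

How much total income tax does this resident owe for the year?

General income tax:
  133000 Ft × 9% = 11970 Ft
  131000 Ft × 16% = 20960 Ft
  201600 Ft × 29% = 58464 Ft
  → 91394 Ft
  Less childcare facility credit 6000 Ft → 85394 Ft

Parallel minimum levy:
  Adjusted income: 465600 Ft + 87100 Ft + 133000 Ft + 121300 Ft + 143700 Ft = 950700 Ft
  Exemption: 25% × (950700 Ft − 565000 Ft) = 96425 Ft ≥ 61000 Ft, so the exemption is fully phased out
  Base: 950700 Ft − 0 Ft = 950700 Ft
  950700 Ft × 16% = 152112 Ft

152112 Ft > 85394 Ft, so the parallel minimum levy is the binding amount.

152112 Ft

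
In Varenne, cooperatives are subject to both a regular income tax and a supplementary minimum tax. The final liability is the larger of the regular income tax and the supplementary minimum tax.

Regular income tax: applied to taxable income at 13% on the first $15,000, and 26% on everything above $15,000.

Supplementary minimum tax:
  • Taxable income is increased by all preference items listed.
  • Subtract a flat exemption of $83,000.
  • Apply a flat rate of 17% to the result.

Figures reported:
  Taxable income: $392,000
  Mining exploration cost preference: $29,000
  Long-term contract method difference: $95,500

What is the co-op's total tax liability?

$99,970

Supplementary minimum tax:
  Adjusted income: $392,000 + $29,000 + $95,500 = $516,500
  Less exemption $83,000 → base $433,500
  $433,500 × 17% = $73,695

Regular income tax:
  $15,000 × 13% = $1,950
  $377,000 × 26% = $98,020
  → $99,970

$99,970 > $73,695, so the regular income tax governs.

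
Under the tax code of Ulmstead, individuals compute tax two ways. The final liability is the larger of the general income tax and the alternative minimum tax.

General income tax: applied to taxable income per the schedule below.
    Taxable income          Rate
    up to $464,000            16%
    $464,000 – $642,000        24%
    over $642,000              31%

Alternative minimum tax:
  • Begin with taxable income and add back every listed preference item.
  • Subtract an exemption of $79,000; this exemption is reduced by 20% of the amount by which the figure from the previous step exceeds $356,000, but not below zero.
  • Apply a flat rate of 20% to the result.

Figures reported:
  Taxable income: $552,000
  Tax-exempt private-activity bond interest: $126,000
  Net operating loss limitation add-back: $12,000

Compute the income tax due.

$135,560

Alternative minimum tax:
  Adjusted income: $552,000 + $126,000 + $12,000 = $690,000
  Exemption: $79,000 − 20% × ($690,000 − $356,000) = $79,000 − $66,800 = $12,200
  Base: $690,000 − $12,200 = $677,800
  $677,800 × 20% = $135,560

General income tax:
  $464,000 × 16% = $74,240
  $88,000 × 24% = $21,120
  → $95,360

$135,560 > $95,360, so the alternative minimum tax is the binding amount.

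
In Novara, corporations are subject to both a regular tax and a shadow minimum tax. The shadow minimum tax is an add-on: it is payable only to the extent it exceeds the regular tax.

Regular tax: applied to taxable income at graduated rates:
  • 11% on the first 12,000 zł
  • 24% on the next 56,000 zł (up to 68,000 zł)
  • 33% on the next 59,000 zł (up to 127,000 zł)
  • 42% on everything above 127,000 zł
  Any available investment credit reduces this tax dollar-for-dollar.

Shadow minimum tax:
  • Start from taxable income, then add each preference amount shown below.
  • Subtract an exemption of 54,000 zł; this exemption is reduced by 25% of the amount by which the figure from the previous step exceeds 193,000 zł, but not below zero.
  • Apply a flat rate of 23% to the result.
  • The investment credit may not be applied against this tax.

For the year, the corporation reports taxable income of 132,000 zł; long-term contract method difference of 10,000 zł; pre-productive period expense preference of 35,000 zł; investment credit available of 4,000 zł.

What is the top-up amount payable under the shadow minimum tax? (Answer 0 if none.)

0 zł

Shadow minimum tax:
  Adjusted income: 132,000 zł + 10,000 zł + 35,000 zł = 177,000 zł
  Exemption: 177,000 zł ≤ 193,000 zł, so full 54,000 zł applies
  Base: 177,000 zł − 54,000 zł = 123,000 zł
  123,000 zł × 23% = 28,290 zł

Regular tax:
  12,000 zł × 11% = 1,320 zł
  56,000 zł × 24% = 13,440 zł
  59,000 zł × 33% = 19,470 zł
  5,000 zł × 42% = 2,100 zł
  → 36,330 zł
  Less investment credit 4,000 zł → 32,330 zł

28,290 zł ≤ 32,330 zł, so no add-on is due.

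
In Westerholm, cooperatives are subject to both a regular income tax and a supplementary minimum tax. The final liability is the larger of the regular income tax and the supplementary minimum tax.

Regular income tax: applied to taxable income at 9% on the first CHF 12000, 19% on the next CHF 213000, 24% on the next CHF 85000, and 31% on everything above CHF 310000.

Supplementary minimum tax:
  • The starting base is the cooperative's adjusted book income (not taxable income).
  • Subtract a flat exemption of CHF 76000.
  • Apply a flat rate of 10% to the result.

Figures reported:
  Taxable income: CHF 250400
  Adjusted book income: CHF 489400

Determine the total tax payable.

Supplementary minimum tax:
  Base (adjusted book income): CHF 489400
  Less exemption CHF 76000 → base CHF 413400
  CHF 413400 × 10% = CHF 41340

Regular income tax:
  CHF 12000 × 9% = CHF 1080
  CHF 213000 × 19% = CHF 40470
  CHF 25400 × 24% = CHF 6096
  → CHF 47646

CHF 47646 > CHF 41340, so the regular income tax governs.

CHF 47646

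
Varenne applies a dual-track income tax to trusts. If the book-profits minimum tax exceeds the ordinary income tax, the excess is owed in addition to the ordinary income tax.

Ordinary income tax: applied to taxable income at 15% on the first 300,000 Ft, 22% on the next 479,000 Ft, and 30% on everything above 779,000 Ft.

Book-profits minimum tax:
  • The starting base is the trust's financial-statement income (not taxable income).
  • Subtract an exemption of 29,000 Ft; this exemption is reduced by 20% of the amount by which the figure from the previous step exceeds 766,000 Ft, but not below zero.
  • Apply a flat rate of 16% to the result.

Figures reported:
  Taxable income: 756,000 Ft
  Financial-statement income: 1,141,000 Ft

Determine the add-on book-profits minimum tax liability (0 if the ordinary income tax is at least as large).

Book-profits minimum tax:
  Base (financial-statement income): 1,141,000 Ft
  Exemption: 20% × (1,141,000 Ft − 766,000 Ft) = 75,000 Ft ≥ 29,000 Ft, so the exemption is fully phased out
  Base: 1,141,000 Ft − 0 Ft = 1,141,000 Ft
  1,141,000 Ft × 16% = 182,560 Ft

Ordinary income tax:
  300,000 Ft × 15% = 45,000 Ft
  456,000 Ft × 22% = 100,320 Ft
  → 145,320 Ft

Excess of book-profits minimum tax over ordinary income tax: 182,560 Ft − 145,320 Ft = 37,240 Ft.

37,240 Ft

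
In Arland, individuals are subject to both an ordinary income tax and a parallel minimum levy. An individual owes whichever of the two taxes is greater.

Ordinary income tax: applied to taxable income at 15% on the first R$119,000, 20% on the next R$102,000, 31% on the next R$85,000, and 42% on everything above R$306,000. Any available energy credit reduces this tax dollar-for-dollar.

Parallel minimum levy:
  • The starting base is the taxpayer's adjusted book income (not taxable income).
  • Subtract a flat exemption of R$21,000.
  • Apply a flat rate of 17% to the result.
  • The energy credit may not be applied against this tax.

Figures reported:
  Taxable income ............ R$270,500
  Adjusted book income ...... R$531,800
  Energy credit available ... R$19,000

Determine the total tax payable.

Parallel minimum levy:
  Base (adjusted book income): R$531,800
  Less exemption R$21,000 → base R$510,800
  R$510,800 × 17% = R$86,836

Ordinary income tax:
  R$119,000 × 15% = R$17,850
  R$102,000 × 20% = R$20,400
  R$49,500 × 31% = R$15,345
  → R$53,595
  Less energy credit R$19,000 → R$34,595

R$86,836 > R$34,595, so the parallel minimum levy is the binding amount.

R$86,836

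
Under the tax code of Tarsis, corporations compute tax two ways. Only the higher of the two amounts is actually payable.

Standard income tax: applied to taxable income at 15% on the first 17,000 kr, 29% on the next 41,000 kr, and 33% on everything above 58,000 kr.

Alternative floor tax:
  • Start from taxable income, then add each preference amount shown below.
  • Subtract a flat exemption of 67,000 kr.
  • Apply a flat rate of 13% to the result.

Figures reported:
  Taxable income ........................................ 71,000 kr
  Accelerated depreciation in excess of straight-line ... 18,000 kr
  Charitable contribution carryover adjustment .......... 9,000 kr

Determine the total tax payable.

18,730 kr

Standard income tax:
  17,000 kr × 15% = 2,550 kr
  41,000 kr × 29% = 11,890 kr
  13,000 kr × 33% = 4,290 kr
  → 18,730 kr

Alternative floor tax:
  Adjusted income: 71,000 kr + 18,000 kr + 9,000 kr = 98,000 kr
  Less exemption 67,000 kr → base 31,000 kr
  31,000 kr × 13% = 4,030 kr

18,730 kr > 4,030 kr, so the standard income tax governs.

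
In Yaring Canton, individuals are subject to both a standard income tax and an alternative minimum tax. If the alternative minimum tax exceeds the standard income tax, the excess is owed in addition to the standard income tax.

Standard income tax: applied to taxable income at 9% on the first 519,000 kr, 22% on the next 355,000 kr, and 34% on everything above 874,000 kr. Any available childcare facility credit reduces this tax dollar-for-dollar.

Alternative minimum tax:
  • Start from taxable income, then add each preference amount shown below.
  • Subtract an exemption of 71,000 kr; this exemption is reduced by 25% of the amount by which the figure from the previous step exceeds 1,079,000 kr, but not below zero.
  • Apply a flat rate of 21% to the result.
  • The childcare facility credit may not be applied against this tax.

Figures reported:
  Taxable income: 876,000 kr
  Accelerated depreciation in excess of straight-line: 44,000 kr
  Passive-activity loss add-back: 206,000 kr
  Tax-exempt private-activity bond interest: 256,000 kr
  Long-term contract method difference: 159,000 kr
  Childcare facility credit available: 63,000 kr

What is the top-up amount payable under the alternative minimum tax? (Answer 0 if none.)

Standard income tax:
  519,000 kr × 9% = 46,710 kr
  355,000 kr × 22% = 78,100 kr
  2,000 kr × 34% = 680 kr
  → 125,490 kr
  Less childcare facility credit 63,000 kr → 62,490 kr

Alternative minimum tax:
  Adjusted income: 876,000 kr + 44,000 kr + 206,000 kr + 256,000 kr + 159,000 kr = 1,541,000 kr
  Exemption: 25% × (1,541,000 kr − 1,079,000 kr) = 115,500 kr ≥ 71,000 kr, so the exemption is fully phased out
  Base: 1,541,000 kr − 0 kr = 1,541,000 kr
  1,541,000 kr × 21% = 323,610 kr

Excess of alternative minimum tax over standard income tax: 323,610 kr − 62,490 kr = 261,120 kr.

261,120 kr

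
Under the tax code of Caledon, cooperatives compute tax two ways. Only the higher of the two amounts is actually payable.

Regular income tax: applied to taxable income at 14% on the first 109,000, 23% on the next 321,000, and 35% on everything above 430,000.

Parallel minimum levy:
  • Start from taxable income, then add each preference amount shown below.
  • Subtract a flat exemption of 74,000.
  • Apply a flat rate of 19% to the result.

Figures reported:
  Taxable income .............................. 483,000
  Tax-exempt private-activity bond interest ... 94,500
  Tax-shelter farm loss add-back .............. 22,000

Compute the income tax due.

107,640

Parallel minimum levy:
  Adjusted income: 483,000 + 94,500 + 22,000 = 599,500
  Less exemption 74,000 → base 525,500
  525,500 × 19% = 99,845

Regular income tax:
  109,000 × 14% = 15,260
  321,000 × 23% = 73,830
  53,000 × 35% = 18,550
  → 107,640

107,640 > 99,845, so the regular income tax governs.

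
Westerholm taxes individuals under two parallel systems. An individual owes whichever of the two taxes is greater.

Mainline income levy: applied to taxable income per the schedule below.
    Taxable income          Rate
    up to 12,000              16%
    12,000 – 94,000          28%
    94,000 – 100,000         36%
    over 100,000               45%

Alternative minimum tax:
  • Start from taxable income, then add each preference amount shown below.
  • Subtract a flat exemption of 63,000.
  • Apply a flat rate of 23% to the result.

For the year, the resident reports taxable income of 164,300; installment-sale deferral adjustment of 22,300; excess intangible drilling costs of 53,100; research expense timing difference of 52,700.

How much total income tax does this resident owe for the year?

Mainline income levy:
  12,000 × 16% = 1,920
  82,000 × 28% = 22,960
  6,000 × 36% = 2,160
  64,300 × 45% = 28,935
  → 55,975

Alternative minimum tax:
  Adjusted income: 164,300 + 22,300 + 53,100 + 52,700 = 292,400
  Less exemption 63,000 → base 229,400
  229,400 × 23% = 52,762

55,975 > 52,762, so the mainline income levy governs.

55,975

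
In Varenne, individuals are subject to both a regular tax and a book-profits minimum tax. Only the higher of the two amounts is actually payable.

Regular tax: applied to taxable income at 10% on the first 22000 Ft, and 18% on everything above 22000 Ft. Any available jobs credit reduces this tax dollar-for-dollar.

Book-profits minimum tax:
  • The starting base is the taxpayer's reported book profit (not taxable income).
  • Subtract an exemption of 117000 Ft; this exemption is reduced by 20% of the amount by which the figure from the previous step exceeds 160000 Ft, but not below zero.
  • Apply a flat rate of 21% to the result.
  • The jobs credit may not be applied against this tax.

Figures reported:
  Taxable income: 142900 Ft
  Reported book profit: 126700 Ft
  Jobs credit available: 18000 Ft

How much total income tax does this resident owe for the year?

Book-profits minimum tax:
  Base (reported book profit): 126700 Ft
  Exemption: 126700 Ft ≤ 160000 Ft, so full 117000 Ft applies
  Base: 126700 Ft − 117000 Ft = 9700 Ft
  9700 Ft × 21% = 2037 Ft

Regular tax:
  22000 Ft × 10% = 2200 Ft
  120900 Ft × 18% = 21762 Ft
  → 23962 Ft
  Less jobs credit 18000 Ft → 5962 Ft

5962 Ft > 2037 Ft, so the regular tax governs.

5962 Ft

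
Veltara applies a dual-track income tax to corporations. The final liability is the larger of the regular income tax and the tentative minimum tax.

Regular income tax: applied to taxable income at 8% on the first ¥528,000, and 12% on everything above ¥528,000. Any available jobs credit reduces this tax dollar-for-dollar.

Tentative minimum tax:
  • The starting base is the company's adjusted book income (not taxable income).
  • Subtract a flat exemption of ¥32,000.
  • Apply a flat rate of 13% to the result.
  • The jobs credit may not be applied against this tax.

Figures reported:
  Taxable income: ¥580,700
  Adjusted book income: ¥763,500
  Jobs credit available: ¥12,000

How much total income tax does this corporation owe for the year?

Tentative minimum tax:
  Base (adjusted book income): ¥763,500
  Less exemption ¥32,000 → base ¥731,500
  ¥731,500 × 13% = ¥95,095

Regular income tax:
  ¥528,000 × 8% = ¥42,240
  ¥52,700 × 12% = ¥6,324
  → ¥48,564
  Less jobs credit ¥12,000 → ¥36,564

¥95,095 > ¥36,564, so the tentative minimum tax is the binding amount.

¥95,095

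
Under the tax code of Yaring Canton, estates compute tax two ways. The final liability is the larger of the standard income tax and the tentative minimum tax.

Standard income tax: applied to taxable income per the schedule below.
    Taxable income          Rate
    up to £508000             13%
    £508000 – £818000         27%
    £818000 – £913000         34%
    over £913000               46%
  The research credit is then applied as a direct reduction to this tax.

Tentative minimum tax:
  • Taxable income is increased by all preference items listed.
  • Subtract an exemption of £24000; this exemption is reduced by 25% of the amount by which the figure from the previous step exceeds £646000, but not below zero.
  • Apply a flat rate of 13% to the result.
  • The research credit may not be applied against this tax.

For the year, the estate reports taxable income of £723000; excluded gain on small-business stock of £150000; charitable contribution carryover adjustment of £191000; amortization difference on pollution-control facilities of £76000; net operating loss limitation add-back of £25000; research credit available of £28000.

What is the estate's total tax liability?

£151450

Tentative minimum tax:
  Adjusted income: £723000 + £150000 + £191000 + £76000 + £25000 = £1165000
  Exemption: 25% × (£1165000 − £646000) = £129750 ≥ £24000, so the exemption is fully phased out
  Base: £1165000 − £0 = £1165000
  £1165000 × 13% = £151450

Standard income tax:
  £508000 × 13% = £66040
  £215000 × 27% = £58050
  → £124090
  Less research credit £28000 → £96090

£151450 > £96090, so the tentative minimum tax is the binding amount.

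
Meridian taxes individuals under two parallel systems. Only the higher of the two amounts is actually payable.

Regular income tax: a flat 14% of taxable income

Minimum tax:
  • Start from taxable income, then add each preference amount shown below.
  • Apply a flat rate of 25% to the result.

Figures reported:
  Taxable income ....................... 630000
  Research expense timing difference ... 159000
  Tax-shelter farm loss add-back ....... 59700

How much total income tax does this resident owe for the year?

Regular income tax:
  630000 × 14% = 88200

Minimum tax:
  Adjusted income: 630000 + 159000 + 59700 = 848700
  848700 × 25% = 212175

212175 > 88200, so the minimum tax is the binding amount.

212175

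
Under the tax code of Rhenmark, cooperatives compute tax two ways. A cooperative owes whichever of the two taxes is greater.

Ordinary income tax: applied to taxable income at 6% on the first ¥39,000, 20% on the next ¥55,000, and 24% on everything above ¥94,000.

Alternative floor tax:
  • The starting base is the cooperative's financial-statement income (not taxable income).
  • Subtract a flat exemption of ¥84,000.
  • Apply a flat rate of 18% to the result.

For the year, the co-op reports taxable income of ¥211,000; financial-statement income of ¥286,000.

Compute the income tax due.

¥41,420

Ordinary income tax:
  ¥39,000 × 6% = ¥2,340
  ¥55,000 × 20% = ¥11,000
  ¥117,000 × 24% = ¥28,080
  → ¥41,420

Alternative floor tax:
  Base (financial-statement income): ¥286,000
  Less exemption ¥84,000 → base ¥202,000
  ¥202,000 × 18% = ¥36,360

¥41,420 > ¥36,360, so the ordinary income tax governs.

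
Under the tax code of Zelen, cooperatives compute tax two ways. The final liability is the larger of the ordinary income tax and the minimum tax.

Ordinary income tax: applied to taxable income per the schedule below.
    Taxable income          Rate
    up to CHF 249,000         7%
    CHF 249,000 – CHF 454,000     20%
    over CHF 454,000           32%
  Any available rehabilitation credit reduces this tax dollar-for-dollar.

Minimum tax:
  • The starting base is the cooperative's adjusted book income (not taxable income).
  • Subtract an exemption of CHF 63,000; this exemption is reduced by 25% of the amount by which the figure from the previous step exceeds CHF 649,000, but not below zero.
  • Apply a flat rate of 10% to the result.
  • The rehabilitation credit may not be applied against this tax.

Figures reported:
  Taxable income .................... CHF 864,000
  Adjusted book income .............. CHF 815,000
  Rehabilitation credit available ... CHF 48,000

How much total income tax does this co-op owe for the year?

Ordinary income tax:
  CHF 249,000 × 7% = CHF 17,430
  CHF 205,000 × 20% = CHF 41,000
  CHF 410,000 × 32% = CHF 131,200
  → CHF 189,630
  Less rehabilitation credit CHF 48,000 → CHF 141,630

Minimum tax:
  Base (adjusted book income): CHF 815,000
  Exemption: CHF 63,000 − 25% × (CHF 815,000 − CHF 649,000) = CHF 63,000 − CHF 41,500 = CHF 21,500
  Base: CHF 815,000 − CHF 21,500 = CHF 793,500
  CHF 793,500 × 10% = CHF 79,350

CHF 141,630 > CHF 79,350, so the ordinary income tax governs.

CHF 141,630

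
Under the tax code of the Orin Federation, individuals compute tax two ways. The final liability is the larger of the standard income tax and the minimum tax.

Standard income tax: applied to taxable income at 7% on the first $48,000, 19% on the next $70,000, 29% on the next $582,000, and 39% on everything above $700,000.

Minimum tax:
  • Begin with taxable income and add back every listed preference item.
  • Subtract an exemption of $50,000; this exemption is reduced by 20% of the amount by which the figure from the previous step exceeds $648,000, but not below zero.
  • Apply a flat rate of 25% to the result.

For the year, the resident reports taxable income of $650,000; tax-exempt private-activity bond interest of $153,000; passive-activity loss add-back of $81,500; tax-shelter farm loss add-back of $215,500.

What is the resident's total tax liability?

Standard income tax:
  $48,000 × 7% = $3,360
  $70,000 × 19% = $13,300
  $532,000 × 29% = $154,280
  → $170,940

Minimum tax:
  Adjusted income: $650,000 + $153,000 + $81,500 + $215,500 = $1,100,000
  Exemption: 20% × ($1,100,000 − $648,000) = $90,400 ≥ $50,000, so the exemption is fully phased out
  Base: $1,100,000 − $0 = $1,100,000
  $1,100,000 × 25% = $275,000

$275,000 > $170,940, so the minimum tax is the binding amount.

$275,000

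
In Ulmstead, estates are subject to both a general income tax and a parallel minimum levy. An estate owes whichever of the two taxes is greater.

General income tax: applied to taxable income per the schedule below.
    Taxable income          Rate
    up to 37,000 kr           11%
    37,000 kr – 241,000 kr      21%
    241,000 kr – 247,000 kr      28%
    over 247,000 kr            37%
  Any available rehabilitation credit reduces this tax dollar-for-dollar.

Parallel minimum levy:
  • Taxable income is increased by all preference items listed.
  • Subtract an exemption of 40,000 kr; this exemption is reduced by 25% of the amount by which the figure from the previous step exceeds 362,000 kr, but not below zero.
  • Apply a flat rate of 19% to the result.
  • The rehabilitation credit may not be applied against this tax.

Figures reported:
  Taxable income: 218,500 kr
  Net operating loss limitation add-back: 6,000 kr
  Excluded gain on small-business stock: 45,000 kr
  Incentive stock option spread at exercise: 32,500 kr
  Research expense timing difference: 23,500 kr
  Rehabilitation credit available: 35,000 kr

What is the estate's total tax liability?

Parallel minimum levy:
  Adjusted income: 218,500 kr + 6,000 kr + 45,000 kr + 32,500 kr + 23,500 kr = 325,500 kr
  Exemption: 325,500 kr ≤ 362,000 kr, so full 40,000 kr applies
  Base: 325,500 kr − 40,000 kr = 285,500 kr
  285,500 kr × 19% = 54,245 kr

General income tax:
  37,000 kr × 11% = 4,070 kr
  181,500 kr × 21% = 38,115 kr
  → 42,185 kr
  Less rehabilitation credit 35,000 kr → 7,185 kr

54,245 kr > 7,185 kr, so the parallel minimum levy is the binding amount.

54,245 kr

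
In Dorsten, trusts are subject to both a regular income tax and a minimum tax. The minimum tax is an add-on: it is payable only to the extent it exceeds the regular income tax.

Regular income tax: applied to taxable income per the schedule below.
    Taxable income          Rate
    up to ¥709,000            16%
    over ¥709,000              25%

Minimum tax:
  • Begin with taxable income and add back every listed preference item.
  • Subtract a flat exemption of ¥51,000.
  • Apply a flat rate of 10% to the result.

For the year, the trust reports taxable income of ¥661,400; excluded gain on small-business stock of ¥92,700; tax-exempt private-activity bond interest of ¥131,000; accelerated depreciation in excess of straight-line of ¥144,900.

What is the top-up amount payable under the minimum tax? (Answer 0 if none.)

Regular income tax:
  ¥661,400 × 16% = ¥105,824

Minimum tax:
  Adjusted income: ¥661,400 + ¥92,700 + ¥131,000 + ¥144,900 = ¥1,030,000
  Less exemption ¥51,000 → base ¥979,000
  ¥979,000 × 10% = ¥97,900

¥97,900 ≤ ¥105,824, so no add-on is due.

¥0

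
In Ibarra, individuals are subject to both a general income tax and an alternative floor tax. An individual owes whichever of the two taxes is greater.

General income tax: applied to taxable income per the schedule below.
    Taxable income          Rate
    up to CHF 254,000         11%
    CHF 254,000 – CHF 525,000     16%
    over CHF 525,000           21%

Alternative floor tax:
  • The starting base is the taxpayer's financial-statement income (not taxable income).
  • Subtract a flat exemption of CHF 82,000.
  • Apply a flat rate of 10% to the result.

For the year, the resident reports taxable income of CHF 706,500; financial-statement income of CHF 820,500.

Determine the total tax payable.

CHF 109,415

General income tax:
  CHF 254,000 × 11% = CHF 27,940
  CHF 271,000 × 16% = CHF 43,360
  CHF 181,500 × 21% = CHF 38,115
  → CHF 109,415

Alternative floor tax:
  Base (financial-statement income): CHF 820,500
  Less exemption CHF 82,000 → base CHF 738,500
  CHF 738,500 × 10% = CHF 73,850

CHF 109,415 > CHF 73,850, so the general income tax governs.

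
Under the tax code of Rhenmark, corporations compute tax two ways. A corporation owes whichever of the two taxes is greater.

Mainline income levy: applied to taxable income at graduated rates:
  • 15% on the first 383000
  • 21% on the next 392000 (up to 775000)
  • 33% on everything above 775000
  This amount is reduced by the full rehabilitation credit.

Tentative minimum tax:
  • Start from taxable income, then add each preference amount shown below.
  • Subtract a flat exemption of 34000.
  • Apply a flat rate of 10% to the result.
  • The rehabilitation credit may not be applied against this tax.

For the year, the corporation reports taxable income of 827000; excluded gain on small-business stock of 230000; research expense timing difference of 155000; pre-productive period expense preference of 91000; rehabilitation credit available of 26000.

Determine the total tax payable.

130930

Mainline income levy:
  383000 × 15% = 57450
  392000 × 21% = 82320
  52000 × 33% = 17160
  → 156930
  Less rehabilitation credit 26000 → 130930

Tentative minimum tax:
  Adjusted income: 827000 + 230000 + 155000 + 91000 = 1303000
  Less exemption 34000 → base 1269000
  1269000 × 10% = 126900

130930 > 126900, so the mainline income levy governs.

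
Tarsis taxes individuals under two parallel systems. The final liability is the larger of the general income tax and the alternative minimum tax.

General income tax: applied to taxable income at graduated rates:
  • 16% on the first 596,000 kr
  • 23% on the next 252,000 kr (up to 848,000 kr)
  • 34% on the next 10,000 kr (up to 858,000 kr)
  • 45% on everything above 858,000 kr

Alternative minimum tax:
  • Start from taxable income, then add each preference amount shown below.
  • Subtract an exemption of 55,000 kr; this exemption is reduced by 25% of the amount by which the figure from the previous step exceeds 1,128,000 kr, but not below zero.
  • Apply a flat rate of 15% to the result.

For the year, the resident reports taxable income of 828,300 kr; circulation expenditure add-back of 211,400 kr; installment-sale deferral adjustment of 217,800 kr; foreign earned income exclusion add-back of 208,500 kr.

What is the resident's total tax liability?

219,900 kr

General income tax:
  596,000 kr × 16% = 95,360 kr
  232,300 kr × 23% = 53,429 kr
  → 148,789 kr

Alternative minimum tax:
  Adjusted income: 828,300 kr + 211,400 kr + 217,800 kr + 208,500 kr = 1,466,000 kr
  Exemption: 25% × (1,466,000 kr − 1,128,000 kr) = 84,500 kr ≥ 55,000 kr, so the exemption is fully phased out
  Base: 1,466,000 kr − 0 kr = 1,466,000 kr
  1,466,000 kr × 15% = 219,900 kr

219,900 kr > 148,789 kr, so the alternative minimum tax is the binding amount.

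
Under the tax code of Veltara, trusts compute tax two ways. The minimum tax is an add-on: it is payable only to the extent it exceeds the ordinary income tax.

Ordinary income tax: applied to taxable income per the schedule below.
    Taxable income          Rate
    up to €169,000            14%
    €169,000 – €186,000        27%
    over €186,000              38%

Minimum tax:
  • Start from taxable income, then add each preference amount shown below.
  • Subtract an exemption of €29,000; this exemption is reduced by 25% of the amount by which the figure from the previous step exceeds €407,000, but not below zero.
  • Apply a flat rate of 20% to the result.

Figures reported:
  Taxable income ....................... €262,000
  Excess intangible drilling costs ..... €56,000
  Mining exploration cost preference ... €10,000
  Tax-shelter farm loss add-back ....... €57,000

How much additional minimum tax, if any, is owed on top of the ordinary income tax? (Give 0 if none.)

Minimum tax:
  Adjusted income: €262,000 + €56,000 + €10,000 + €57,000 = €385,000
  Exemption: €385,000 ≤ €407,000, so full €29,000 applies
  Base: €385,000 − €29,000 = €356,000
  €356,000 × 20% = €71,200

Ordinary income tax:
  €169,000 × 14% = €23,660
  €17,000 × 27% = €4,590
  €76,000 × 38% = €28,880
  → €57,130

Excess of minimum tax over ordinary income tax: €71,200 − €57,130 = €14,070.

€14,070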